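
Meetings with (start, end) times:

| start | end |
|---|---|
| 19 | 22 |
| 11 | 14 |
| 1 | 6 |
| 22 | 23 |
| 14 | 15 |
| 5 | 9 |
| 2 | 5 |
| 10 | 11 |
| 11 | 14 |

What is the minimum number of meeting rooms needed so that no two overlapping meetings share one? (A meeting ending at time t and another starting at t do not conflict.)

2

The answer is the maximum number of intervals overlapping at any instant.
Events (time:±→running): 1:+→1 2:+→2 … peak 2.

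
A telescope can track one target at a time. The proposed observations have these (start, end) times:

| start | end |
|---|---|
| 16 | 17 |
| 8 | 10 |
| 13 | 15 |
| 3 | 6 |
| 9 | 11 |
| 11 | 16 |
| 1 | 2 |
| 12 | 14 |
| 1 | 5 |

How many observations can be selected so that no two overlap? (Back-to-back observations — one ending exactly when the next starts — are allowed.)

5

Sort by end time and greedily take each interval whose start is ≥ the last chosen end.
By end time: (1,2), (1,5), (3,6), (8,10), (9,11), (12,14), (13,15), (11,16), (16,17).
Pick (1,2); next start ≥ 2 → (3,6); next start ≥ 6 → (8,10); next start ≥ 10 → (12,14); next start ≥ 14 → (16,17).
Selected 5 observations.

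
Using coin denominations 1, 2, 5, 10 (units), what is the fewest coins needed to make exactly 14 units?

3

Use the largest denomination that fits, subtract, and repeat.
14 − 1×10→4 − 2×2→0
Total coins = 1 + 2 = 3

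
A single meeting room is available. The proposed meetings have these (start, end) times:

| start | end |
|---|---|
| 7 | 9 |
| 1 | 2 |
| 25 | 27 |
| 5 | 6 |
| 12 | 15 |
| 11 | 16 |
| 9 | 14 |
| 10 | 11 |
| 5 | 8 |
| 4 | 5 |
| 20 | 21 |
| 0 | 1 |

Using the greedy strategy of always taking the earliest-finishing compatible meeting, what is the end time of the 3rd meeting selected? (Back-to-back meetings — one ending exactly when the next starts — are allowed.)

5

Sorted by end: (0,1)  (1,2)  (4,5)  (5,6)  (5,8)  (7,9)  (10,11)  (9,14)  (12,15)  (11,16)  (20,21)  (25,27)
take (0,1); take (1,2); take (4,5); take (5,6); take (7,9); take (10,11); skip (9,14); take (12,15); skip (11,16); take (20,21); take (25,27).
Selected: (0,1) (1,2) (4,5) (5,6) (7,9) (10,11) (12,15) (20,21) (25,27)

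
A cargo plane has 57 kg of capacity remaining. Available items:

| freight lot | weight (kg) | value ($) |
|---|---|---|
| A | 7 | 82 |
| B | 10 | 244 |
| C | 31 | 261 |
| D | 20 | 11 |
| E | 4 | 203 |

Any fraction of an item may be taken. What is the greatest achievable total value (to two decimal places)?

Greedy by value/weight ratio, highest first.
Order: E (203/4=50.75) > B (244/10=24.40) > A (82/7=11.71) > C (261/31=8.42) > D (11/20=0.55)
Fill: take E (4 @ 203) → take B (10 @ 244) → take A (7 @ 82) → take C (31 @ 261) → take 5/20 of D → 2.75; 57/57 used.
Total value = 792.75

792.75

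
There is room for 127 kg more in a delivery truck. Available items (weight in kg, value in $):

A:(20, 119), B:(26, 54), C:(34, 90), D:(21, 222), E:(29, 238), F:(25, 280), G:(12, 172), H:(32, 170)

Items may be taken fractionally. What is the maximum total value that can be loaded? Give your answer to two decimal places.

1137.25

Greedy by value/weight ratio, highest first.
Ratios (sorted): G 14.33, F 11.20, D 10.57, E 8.21, A 5.95, H 5.31, C 2.65, B 2.08
take G (12 @ 172); take F (25 @ 280); take D (21 @ 222); take E (29 @ 238); take A (20 @ 119); take 20/32 of H → 106.25. Capacity used 127/127.
Total value = 1137.25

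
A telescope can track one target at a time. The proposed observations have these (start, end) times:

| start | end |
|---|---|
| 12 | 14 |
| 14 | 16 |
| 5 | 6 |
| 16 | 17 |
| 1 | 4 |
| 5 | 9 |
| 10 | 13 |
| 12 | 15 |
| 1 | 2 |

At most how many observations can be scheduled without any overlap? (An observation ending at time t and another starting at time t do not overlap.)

Greedy by earliest finish: after sorting by end time, pick each interval compatible with the last pick.
By end time: (1,2), (1,4), (5,6), (5,9), (10,13), (12,14), (12,15), (14,16), (16,17).
Pick (1,2); next start ≥ 2 → (5,6); next start ≥ 6 → (10,13); next start ≥ 13 → (14,16); next start ≥ 16 → (16,17).
Selected 5 observations.

5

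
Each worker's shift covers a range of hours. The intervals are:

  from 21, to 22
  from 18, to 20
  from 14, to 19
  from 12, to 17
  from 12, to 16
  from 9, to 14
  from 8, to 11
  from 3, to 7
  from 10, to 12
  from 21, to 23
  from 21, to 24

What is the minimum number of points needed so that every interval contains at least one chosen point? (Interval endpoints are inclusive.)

5

Sort by right endpoint; whenever an interval is uncovered, place a point at its right end.
Sorted: [3,7] [8,11] [10,12] [9,14] [12,16] [12,17] [14,19] [18,20] [21,22] [21,23] [21,24]
{[3,7]} hit by 7; {[8,11],[10,12],[9,14]} hit by 11; {[12,16],[12,17],[14,19]} hit by 16; {[18,20]} hit by 20; {[21,22],[21,23],[21,24]} hit by 22.
Points: 7, 11, 16, 20, 22 (5 total).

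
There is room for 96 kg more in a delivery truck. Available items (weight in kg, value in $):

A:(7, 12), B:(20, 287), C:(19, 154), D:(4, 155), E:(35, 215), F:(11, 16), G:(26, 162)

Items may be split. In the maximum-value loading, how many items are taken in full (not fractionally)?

4

Sort by value per unit weight and fill in that order.
Ratios (sorted): D 38.75, B 14.35, C 8.11, G 6.23, E 6.14, A 1.71, F 1.45
take D (4 @ 155); take B (20 @ 287); take C (19 @ 154); take G (26 @ 162); take 27/35 of E → 165.86. Capacity used 96/96.
4 item(s) taken whole; one partial (take 27/35 of E).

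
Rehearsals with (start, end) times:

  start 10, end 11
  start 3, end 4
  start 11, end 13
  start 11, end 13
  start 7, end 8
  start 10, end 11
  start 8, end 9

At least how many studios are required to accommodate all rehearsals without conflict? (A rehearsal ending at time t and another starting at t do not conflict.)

The answer is the maximum number of intervals overlapping at any instant.
Events (time:±→running): 3:+→1 4:-→0 7:+→1 8:-→0 8:+→1 9:-→0 10:+→1 10:+→2 … peak 2.

2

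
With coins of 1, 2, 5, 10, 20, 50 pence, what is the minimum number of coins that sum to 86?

5

Greedy: take as many of the largest coin as possible, then repeat with the remainder.
86 = 1×50 + 1×20 + 1×10 + 1×5 + 1×1
Total coins = 1 + 1 + 1 + 1 + 1 = 5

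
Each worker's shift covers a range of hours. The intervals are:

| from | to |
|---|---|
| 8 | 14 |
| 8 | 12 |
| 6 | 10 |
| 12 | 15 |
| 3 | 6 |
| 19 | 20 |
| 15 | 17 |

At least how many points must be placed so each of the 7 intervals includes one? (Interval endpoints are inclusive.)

4

Process intervals by earliest right end; each time one isn't hit yet, stab at its right endpoint.
Sorted: [3,6] [6,10] [8,12] [8,14] [12,15] [15,17] [19,20]
{[3,6],[6,10]} hit by 6; {[8,12],[8,14],[12,15]} hit by 12; {[15,17]} hit by 17; {[19,20]} hit by 20.
Points: 6, 12, 17, 20 (4 total).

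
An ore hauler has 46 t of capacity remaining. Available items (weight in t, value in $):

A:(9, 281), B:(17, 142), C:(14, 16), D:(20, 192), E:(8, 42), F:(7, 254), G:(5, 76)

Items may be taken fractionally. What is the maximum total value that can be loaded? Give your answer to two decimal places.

Greedy by value/weight ratio, highest first.
Order: F (254/7=36.29) > A (281/9=31.22) > G (76/5=15.20) > D (192/20=9.60) > B (142/17=8.35) > E (42/8=5.25) > C (16/14=1.14)
Fill: take F (7 @ 254) → take A (9 @ 281) → take G (5 @ 76) → take D (20 @ 192) → take 5/17 of B → 41.76; 46/46 used.
Total value = 844.76

844.76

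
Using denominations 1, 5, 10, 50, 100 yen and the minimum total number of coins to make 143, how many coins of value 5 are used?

143 = 1×100 + 4×10 + 3×1
Count of 5: 0

0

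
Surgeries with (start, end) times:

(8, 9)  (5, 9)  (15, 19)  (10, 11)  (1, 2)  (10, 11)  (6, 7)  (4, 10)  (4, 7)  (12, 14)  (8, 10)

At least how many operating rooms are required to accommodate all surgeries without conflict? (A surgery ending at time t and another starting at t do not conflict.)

Count concurrent intervals with a sweep; the peak is the room count.
Events (time:±→running): 1:+→1 2:-→0 4:+→1 4:+→2 5:+→3 6:+→4 … peak 4.

4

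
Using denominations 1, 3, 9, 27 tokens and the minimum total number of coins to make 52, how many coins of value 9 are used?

Greedy: take as many of the largest coin as possible, then repeat with the remainder.
52 − 1×27→25 − 2×9→7 − 2×3→1 − 1×1→0
Count of 9: 2

2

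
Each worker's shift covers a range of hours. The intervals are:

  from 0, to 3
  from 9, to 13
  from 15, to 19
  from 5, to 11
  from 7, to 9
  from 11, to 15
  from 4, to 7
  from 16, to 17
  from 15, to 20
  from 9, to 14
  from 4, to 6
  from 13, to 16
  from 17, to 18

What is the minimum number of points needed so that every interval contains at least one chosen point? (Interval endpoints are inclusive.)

5

Sorted: [0,3] [4,6] [4,7] [7,9] [5,11] [9,13] [9,14] [11,15] [13,16] [16,17] [17,18] [15,19] [15,20]
{[0,3]} hit by 3; {[4,6],[4,7]} hit by 6; {[7,9],[5,11],[9,13],[9,14]} hit by 9; {[11,15],[13,16]} hit by 15; {[16,17],[17,18],[15,19],[15,20]} hit by 17.
Points: 3, 6, 9, 15, 17 (5 total).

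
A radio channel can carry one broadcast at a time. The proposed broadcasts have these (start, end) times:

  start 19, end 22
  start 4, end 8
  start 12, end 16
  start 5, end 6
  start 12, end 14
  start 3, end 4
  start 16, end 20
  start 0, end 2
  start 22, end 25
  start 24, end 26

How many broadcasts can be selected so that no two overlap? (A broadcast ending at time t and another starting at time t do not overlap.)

Sort by end time and greedily take each interval whose start is ≥ the last chosen end.
By end time: (0,2), (3,4), (5,6), (4,8), (12,14), (12,16), (16,20), (19,22), (22,25), (24,26).
Pick (0,2); next start ≥ 2 → (3,4); next start ≥ 4 → (5,6); next start ≥ 6 → (12,14); next start ≥ 14 → (16,20); next start ≥ 20 → (22,25).
Selected 6 broadcasts.

6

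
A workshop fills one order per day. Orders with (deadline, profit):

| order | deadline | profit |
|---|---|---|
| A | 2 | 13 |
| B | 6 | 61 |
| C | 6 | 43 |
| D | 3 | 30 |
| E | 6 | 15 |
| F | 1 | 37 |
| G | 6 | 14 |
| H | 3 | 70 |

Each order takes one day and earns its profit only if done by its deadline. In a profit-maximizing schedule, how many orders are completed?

Sort by profit descending; place each in the latest free slot ≤ its deadline.
By profit: H(d3,70), B(d6,61), C(d6,43), F(d1,37), D(d3,30), E(d6,15), G(d6,14), A(d2,13)
H→slot 3; B→slot 6; C→slot 5; F→slot 1; D→slot 2; E→slot 4; G skipped; A skipped.
6 of 8 scheduled.

6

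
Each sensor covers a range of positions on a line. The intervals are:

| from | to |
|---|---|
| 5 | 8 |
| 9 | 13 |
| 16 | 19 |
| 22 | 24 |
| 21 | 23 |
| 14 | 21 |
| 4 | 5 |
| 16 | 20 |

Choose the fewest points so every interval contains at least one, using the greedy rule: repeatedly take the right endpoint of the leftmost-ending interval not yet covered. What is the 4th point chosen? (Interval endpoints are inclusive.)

By right end: [4,5]  [5,8]  [9,13]  [16,19]  [16,20]  [14,21]  [21,23]  [22,24]
[4,5] uncovered → point at 5; [9,13] uncovered → point at 13; [16,19] uncovered → point at 19; [21,23] uncovered → point at 23.
Points: 5, 13, 19, 23 (4 total).

23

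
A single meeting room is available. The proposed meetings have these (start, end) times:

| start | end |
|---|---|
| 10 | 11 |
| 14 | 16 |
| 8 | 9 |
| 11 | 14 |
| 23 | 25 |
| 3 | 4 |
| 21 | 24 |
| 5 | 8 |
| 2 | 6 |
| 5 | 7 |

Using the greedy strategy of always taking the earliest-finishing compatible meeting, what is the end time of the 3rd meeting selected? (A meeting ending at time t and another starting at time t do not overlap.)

Greedy by earliest finish: after sorting by end time, pick each interval compatible with the last pick.
By end time: (3,4), (2,6), (5,7), (5,8), (8,9), (10,11), (11,14), (14,16), (21,24), (23,25).
Pick (3,4); next start ≥ 4 → (5,7); next start ≥ 7 → (8,9); next start ≥ 9 → (10,11); next start ≥ 11 → (11,14); next start ≥ 14 → (14,16); next start ≥ 16 → (21,24).
Selected: (3,4) (5,7) (8,9) (10,11) (11,14) (14,16) (21,24)

9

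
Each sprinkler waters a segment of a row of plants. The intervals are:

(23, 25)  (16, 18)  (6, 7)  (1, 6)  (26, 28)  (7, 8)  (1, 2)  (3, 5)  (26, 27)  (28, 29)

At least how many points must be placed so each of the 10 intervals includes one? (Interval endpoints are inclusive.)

Process intervals by earliest right end; each time one isn't hit yet, stab at its right endpoint.
By right end: [1,2]  [3,5]  [1,6]  [6,7]  [7,8]  [16,18]  [23,25]  [26,27]  [26,28]  [28,29]
[1,2] uncovered → point at 2; [3,5] uncovered → point at 5; [6,7] uncovered → point at 7; [16,18] uncovered → point at 18; [23,25] uncovered → point at 25; [26,27] uncovered → point at 27; [28,29] uncovered → point at 29.
Points: 2, 5, 7, 18, 25, 27, 29 (7 total).

7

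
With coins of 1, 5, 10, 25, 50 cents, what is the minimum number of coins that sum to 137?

137 = 2×50 + 1×25 + 1×10 + 2×1
Total coins = 2 + 1 + 1 + 2 = 6

6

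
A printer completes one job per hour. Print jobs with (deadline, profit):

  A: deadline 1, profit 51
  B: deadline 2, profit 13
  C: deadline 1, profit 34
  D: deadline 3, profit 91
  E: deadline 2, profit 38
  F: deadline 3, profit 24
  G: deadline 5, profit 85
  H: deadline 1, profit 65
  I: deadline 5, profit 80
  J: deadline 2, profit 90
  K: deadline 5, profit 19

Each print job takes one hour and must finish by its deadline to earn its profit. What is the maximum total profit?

Take jobs in profit order; each goes to the latest open slot no later than its deadline.
By profit: D(d3,91), J(d2,90), G(d5,85), I(d5,80), H(d1,65), A(d1,51), E(d2,38), C(d1,34), F(d3,24), K(d5,19), B(d2,13)
D→slot 3; J→slot 2; G→slot 5; I→slot 4; H→slot 1; A skipped; E skipped; C skipped; F skipped; K skipped; B skipped.
Profit = 65 + 90 + 91 + 80 + 85 = 411

411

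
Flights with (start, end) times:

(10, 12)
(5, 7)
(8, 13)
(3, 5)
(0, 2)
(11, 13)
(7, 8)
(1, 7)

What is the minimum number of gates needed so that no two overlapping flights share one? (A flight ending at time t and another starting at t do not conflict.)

3

Count concurrent intervals with a sweep; the peak is the room count.
Events (time:±→running): 0:+→1 1:+→2 2:-→1 3:+→2 5:-→1 5:+→2 7:-→1 7:-→0 7:+→1 8:-→0 8:+→1 10:+→2 11:+→3 … peak 3.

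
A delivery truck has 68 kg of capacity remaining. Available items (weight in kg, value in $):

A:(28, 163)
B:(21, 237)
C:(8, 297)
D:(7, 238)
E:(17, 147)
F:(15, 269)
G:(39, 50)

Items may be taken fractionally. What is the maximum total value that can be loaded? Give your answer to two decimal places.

1188.00

Greedy by value/weight ratio, highest first.
Order: C (297/8=37.12) > D (238/7=34.00) > F (269/15=17.93) > B (237/21=11.29) > E (147/17=8.65) > A (163/28=5.82) > G (50/39=1.28)
Fill: take C (8 @ 297) → take D (7 @ 238) → take F (15 @ 269) → take B (21 @ 237) → take E (17 @ 147); 68/68 used.
Total value = 1188.00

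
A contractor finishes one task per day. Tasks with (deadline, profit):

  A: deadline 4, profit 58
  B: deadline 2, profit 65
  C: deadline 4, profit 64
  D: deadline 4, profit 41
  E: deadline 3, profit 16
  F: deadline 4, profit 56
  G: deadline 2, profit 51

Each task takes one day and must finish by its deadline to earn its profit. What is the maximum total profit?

By profit: B(d2,65), C(d4,64), A(d4,58), F(d4,56), G(d2,51), D(d4,41), E(d3,16)
B→slot 2; C→slot 4; A→slot 3; F→slot 1; G skipped; D skipped; E skipped.
Profit = 56 + 65 + 58 + 64 = 243

243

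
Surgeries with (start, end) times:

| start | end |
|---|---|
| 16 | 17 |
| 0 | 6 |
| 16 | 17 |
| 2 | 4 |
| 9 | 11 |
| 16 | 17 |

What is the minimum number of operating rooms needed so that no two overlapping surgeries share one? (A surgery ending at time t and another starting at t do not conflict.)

starts: [0, 2, 9, 16, 16, 16]
ends:   [4, 6, 11, 17, 17, 17]
s0→1 s2→2 e4→1 e6→0 s9→1 e11→0 s16→1 s16→2 s16→3  — peak 3.

3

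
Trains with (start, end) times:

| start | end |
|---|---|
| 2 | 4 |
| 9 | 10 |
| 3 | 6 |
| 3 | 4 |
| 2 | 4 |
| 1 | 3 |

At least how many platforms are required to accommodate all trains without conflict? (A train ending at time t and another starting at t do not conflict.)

4

starts: [1, 2, 2, 3, 3, 9]
ends:   [3, 4, 4, 4, 6, 10]
s1→1 s2→2 s2→3 e3→2 s3→3 s3→4  — peak 4.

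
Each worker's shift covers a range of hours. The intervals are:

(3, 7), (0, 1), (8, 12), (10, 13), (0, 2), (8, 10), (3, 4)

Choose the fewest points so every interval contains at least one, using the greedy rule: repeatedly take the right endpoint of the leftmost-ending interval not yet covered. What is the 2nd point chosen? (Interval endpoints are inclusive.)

4

Process intervals by earliest right end; each time one isn't hit yet, stab at its right endpoint.
By right end: [0,1]  [0,2]  [3,4]  [3,7]  [8,10]  [8,12]  [10,13]
[0,1] uncovered → point at 1; [3,4] uncovered → point at 4; [8,10] uncovered → point at 10.
Points: 1, 4, 10 (3 total).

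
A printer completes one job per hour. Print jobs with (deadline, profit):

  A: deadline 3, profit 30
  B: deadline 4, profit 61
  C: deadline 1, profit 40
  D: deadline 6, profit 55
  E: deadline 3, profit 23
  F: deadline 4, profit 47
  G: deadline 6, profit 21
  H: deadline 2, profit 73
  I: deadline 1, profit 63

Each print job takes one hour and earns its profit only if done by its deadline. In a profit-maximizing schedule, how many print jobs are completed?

6

Take jobs in profit order; each goes to the latest open slot no later than its deadline.
Profit order: H=73 I=63 B=61 D=55 F=47 C=40 A=30 E=23 G=21
Assign: H→slot 2, I→slot 1, B→slot 4, D→slot 6, F→slot 3, C skipped, A skipped, E skipped, G→slot 5.
Slots: [1:I] [2:H] [3:F] [4:B] [5:G] [6:D]
6 of 9 scheduled.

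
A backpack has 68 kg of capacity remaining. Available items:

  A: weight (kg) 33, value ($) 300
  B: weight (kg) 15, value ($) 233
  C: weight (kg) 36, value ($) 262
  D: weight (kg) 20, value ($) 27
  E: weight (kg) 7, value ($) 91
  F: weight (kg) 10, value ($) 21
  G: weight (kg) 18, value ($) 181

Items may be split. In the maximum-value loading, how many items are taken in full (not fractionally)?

3

Greedy by value/weight ratio, highest first.
Order: B (233/15=15.53) > E (91/7=13.00) > G (181/18=10.06) > A (300/33=9.09) > C (262/36=7.28) > F (21/10=2.10) > D (27/20=1.35)
Fill: take B (15 @ 233) → take E (7 @ 91) → take G (18 @ 181) → take 28/33 of A → 254.55; 68/68 used.
3 item(s) taken whole; one partial (take 28/33 of A).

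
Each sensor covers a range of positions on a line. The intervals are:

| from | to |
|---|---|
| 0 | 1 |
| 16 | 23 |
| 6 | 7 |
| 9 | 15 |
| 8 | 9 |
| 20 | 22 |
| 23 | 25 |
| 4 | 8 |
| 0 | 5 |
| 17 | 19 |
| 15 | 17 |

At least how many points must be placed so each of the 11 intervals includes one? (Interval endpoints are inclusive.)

By right end: [0,1]  [0,5]  [6,7]  [4,8]  [8,9]  [9,15]  [15,17]  [17,19]  [20,22]  [16,23]  [23,25]
[0,1] uncovered → point at 1; [6,7] uncovered → point at 7; [8,9] uncovered → point at 9; [15,17] uncovered → point at 17; [20,22] uncovered → point at 22; [23,25] uncovered → point at 25.
Points: 1, 7, 9, 17, 22, 25 (6 total).

6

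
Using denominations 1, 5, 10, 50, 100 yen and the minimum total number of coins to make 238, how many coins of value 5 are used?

Greedy: take as many of the largest coin as possible, then repeat with the remainder.
238 = 2×100 + 3×10 + 1×5 + 3×1
Count of 5: 1

1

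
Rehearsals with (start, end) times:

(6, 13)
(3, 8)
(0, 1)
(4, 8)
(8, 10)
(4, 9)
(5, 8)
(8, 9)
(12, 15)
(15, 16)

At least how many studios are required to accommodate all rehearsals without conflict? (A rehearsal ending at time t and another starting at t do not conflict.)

5

starts: [0, 3, 4, 4, 5, 6, 8, 8, 12, 15]
ends:   [1, 8, 8, 8, 9, 9, 10, 13, 15, 16]
s0→1 e1→0 s3→1 s4→2 s4→3 s5→4 s6→5  — peak 5.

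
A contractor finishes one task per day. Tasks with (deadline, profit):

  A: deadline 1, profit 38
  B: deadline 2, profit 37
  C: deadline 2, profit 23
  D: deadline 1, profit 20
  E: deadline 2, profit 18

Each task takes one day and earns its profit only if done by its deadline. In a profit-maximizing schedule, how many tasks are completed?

Sort by profit descending; place each in the latest free slot ≤ its deadline.
By profit: A(d1,38), B(d2,37), C(d2,23), D(d1,20), E(d2,18)
A→slot 1; B→slot 2; C skipped; D skipped; E skipped.
2 of 5 scheduled.

2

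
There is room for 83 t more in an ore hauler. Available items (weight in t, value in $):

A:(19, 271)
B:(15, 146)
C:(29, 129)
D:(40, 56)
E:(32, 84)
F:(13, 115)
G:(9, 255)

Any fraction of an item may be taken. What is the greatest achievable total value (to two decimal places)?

907.10

Order: G (255/9=28.33) > A (271/19=14.26) > B (146/15=9.73) > F (115/13=8.85) > C (129/29=4.45) > E (84/32=2.62) > D (56/40=1.40)
Fill: take G (9 @ 255) → take A (19 @ 271) → take B (15 @ 146) → take F (13 @ 115) → take 27/29 of C → 120.10; 83/83 used.
Total value = 907.10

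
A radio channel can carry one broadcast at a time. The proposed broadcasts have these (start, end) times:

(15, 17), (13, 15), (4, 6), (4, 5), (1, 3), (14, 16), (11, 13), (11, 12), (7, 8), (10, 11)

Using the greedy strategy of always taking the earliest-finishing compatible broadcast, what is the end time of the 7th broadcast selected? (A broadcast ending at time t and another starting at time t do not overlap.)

Sorted by end: (1,3)  (4,5)  (4,6)  (7,8)  (10,11)  (11,12)  (11,13)  (13,15)  (14,16)  (15,17)
take (1,3); take (4,5); take (7,8); take (10,11); take (11,12); take (13,15); skip (14,16); take (15,17).
Selected: (1,3) (4,5) (7,8) (10,11) (11,12) (13,15) (15,17)

17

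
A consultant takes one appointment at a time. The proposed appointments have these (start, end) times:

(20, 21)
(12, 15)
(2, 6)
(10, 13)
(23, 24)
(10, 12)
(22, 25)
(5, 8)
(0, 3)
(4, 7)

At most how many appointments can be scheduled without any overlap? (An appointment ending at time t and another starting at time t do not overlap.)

Order by finish time; keep every interval that doesn't clash with the previous kept one.
Sorted by end: (0,3)  (2,6)  (4,7)  (5,8)  (10,12)  (10,13)  (12,15)  (20,21)  (23,24)  (22,25)
take (0,3); take (4,7); skip (5,8); take (10,12); take (12,15); take (20,21); take (23,24).
Selected 6 appointments.

6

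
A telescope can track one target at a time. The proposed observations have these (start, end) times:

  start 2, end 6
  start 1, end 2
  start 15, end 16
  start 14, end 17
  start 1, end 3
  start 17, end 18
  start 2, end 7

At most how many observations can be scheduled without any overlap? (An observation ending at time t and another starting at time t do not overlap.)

Greedy by earliest finish: after sorting by end time, pick each interval compatible with the last pick.
Sorted by end: (1,2)  (1,3)  (2,6)  (2,7)  (15,16)  (14,17)  (17,18)
take (1,2); skip (1,3); take (2,6); take (15,16); take (17,18).
Selected 4 observations.

4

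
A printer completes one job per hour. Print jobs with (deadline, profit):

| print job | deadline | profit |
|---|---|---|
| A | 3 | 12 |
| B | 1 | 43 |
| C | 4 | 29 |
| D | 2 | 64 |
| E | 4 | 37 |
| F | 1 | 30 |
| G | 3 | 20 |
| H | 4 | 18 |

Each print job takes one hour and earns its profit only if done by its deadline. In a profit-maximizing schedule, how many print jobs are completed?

4

Take jobs in profit order; each goes to the latest open slot no later than its deadline.
By profit: D(d2,64), B(d1,43), E(d4,37), F(d1,30), C(d4,29), G(d3,20), H(d4,18), A(d3,12)
D→slot 2; B→slot 1; E→slot 4; F skipped; C→slot 3; G skipped; H skipped; A skipped.
4 of 8 scheduled.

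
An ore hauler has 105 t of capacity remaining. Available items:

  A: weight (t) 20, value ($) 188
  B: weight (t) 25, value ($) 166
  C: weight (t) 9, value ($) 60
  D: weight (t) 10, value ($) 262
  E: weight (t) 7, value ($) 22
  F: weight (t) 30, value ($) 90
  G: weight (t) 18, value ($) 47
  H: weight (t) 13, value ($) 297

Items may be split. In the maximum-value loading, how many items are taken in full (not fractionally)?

Ratios (sorted): D 26.20, H 22.85, A 9.40, C 6.67, B 6.64, E 3.14, F 3.00, G 2.61
take D (10 @ 262); take H (13 @ 297); take A (20 @ 188); take C (9 @ 60); take B (25 @ 166); take E (7 @ 22); take 21/30 of F → 63.00. Capacity used 105/105.
6 item(s) taken whole; one partial (take 21/30 of F).

6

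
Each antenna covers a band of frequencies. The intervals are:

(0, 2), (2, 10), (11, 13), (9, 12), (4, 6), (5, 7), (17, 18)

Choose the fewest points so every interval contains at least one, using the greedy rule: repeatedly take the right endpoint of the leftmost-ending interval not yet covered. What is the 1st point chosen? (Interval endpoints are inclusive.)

2

Process intervals by earliest right end; each time one isn't hit yet, stab at its right endpoint.
Sorted: [0,2] [4,6] [5,7] [2,10] [9,12] [11,13] [17,18]
{[0,2]} hit by 2; {[4,6],[5,7],[2,10]} hit by 6; {[9,12],[11,13]} hit by 12; {[17,18]} hit by 18.
Points: 2, 6, 12, 18 (4 total).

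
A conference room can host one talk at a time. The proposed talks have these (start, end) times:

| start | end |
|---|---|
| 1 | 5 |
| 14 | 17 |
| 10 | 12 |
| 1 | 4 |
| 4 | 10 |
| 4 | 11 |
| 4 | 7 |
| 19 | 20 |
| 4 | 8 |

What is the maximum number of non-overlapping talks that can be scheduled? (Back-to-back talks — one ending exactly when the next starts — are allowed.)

5

Greedy by earliest finish: after sorting by end time, pick each interval compatible with the last pick.
By end time: (1,4), (1,5), (4,7), (4,8), (4,10), (4,11), (10,12), (14,17), (19,20).
Pick (1,4); next start ≥ 4 → (4,7); next start ≥ 7 → (10,12); next start ≥ 12 → (14,17); next start ≥ 17 → (19,20).
Selected 5 talks.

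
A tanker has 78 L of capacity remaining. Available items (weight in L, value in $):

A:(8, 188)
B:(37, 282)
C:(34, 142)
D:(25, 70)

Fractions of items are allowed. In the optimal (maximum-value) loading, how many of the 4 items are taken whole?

2

Greedy by value/weight ratio, highest first.
Order: A (188/8=23.50) > B (282/37=7.62) > C (142/34=4.18) > D (70/25=2.80)
Fill: take A (8 @ 188) → take B (37 @ 282) → take 33/34 of C → 137.82; 78/78 used.
2 item(s) taken whole; one partial (take 33/34 of C).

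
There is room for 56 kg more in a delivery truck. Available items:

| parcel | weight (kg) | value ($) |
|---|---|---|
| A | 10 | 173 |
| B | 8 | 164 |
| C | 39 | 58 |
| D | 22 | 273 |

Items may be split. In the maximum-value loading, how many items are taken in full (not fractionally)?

3

Order: B (164/8=20.50) > A (173/10=17.30) > D (273/22=12.41) > C (58/39=1.49)
Fill: take B (8 @ 164) → take A (10 @ 173) → take D (22 @ 273) → take 16/39 of C → 23.79; 56/56 used.
3 item(s) taken whole; one partial (take 16/39 of C).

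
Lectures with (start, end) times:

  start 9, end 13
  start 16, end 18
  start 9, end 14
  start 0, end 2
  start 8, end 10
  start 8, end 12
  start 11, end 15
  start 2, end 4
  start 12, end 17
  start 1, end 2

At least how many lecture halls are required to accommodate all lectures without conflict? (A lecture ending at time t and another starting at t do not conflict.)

4

Events (time:±→running): 0:+→1 1:+→2 2:-→1 2:-→0 2:+→1 4:-→0 8:+→1 8:+→2 9:+→3 9:+→4 … peak 4.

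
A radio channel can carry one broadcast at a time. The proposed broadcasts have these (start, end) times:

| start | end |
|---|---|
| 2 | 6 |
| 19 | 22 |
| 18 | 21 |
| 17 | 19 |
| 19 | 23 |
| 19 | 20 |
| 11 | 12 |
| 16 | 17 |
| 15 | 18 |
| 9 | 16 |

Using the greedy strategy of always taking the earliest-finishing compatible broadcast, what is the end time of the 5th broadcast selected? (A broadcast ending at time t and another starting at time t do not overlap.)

20

Sort by end time and greedily take each interval whose start is ≥ the last chosen end.
By end time: (2,6), (11,12), (9,16), (16,17), (15,18), (17,19), (19,20), (18,21), (19,22), (19,23).
Pick (2,6); next start ≥ 6 → (11,12); next start ≥ 12 → (16,17); next start ≥ 17 → (17,19); next start ≥ 19 → (19,20).
Selected: (2,6) (11,12) (16,17) (17,19) (19,20)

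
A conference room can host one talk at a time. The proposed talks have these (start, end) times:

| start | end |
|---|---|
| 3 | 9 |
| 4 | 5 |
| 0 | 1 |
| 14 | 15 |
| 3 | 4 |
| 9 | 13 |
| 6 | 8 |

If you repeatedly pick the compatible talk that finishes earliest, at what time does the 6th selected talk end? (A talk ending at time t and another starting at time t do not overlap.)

Order by finish time; keep every interval that doesn't clash with the previous kept one.
By end time: (0,1), (3,4), (4,5), (6,8), (3,9), (9,13), (14,15).
Pick (0,1); next start ≥ 1 → (3,4); next start ≥ 4 → (4,5); next start ≥ 5 → (6,8); next start ≥ 8 → (9,13); next start ≥ 13 → (14,15).
Selected: (0,1) (3,4) (4,5) (6,8) (9,13) (14,15)

15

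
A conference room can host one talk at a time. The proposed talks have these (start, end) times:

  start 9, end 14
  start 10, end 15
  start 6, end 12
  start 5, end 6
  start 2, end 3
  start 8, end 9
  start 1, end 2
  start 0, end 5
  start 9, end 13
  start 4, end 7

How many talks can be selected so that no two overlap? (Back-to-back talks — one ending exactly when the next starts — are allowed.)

5

Sort by end time and greedily take each interval whose start is ≥ the last chosen end.
Sorted by end: (1,2)  (2,3)  (0,5)  (5,6)  (4,7)  (8,9)  (6,12)  (9,13)  (9,14)  (10,15)
take (1,2); take (2,3); take (5,6); skip (4,7); take (8,9); skip (6,12); take (9,13); skip (10,15).
Selected 5 talks.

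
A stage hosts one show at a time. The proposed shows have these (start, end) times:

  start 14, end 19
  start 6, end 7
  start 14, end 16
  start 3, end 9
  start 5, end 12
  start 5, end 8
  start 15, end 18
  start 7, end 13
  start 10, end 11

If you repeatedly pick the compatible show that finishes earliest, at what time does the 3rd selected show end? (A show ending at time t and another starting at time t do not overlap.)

16

Sorted by end: (6,7)  (5,8)  (3,9)  (10,11)  (5,12)  (7,13)  (14,16)  (15,18)  (14,19)
take (6,7); take (10,11); take (14,16); skip (14,19).
Selected: (6,7) (10,11) (14,16)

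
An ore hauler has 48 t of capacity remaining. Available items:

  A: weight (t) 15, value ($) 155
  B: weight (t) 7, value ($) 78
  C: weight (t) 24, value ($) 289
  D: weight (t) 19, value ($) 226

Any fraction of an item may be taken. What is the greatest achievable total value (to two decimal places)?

570.71

Sort by value per unit weight and fill in that order.
Order: C (289/24=12.04) > D (226/19=11.89) > B (78/7=11.14) > A (155/15=10.33)
Fill: take C (24 @ 289) → take D (19 @ 226) → take 5/7 of B → 55.71; 48/48 used.
Total value = 570.71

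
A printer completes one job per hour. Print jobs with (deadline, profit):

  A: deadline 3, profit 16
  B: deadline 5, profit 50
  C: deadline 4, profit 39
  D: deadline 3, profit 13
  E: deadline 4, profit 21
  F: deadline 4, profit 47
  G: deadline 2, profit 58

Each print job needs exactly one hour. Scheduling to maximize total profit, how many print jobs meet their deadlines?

5

By profit: G(d2,58), B(d5,50), F(d4,47), C(d4,39), E(d4,21), A(d3,16), D(d3,13)
G→slot 2; B→slot 5; F→slot 4; C→slot 3; E→slot 1; A skipped; D skipped.
5 of 7 scheduled.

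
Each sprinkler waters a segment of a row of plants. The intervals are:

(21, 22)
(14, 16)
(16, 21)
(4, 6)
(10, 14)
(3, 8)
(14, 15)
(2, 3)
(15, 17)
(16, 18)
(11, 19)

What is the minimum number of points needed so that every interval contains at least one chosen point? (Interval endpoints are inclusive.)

5

Sort by right endpoint; whenever an interval is uncovered, place a point at its right end.
By right end: [2,3]  [4,6]  [3,8]  [10,14]  [14,15]  [14,16]  [15,17]  [16,18]  [11,19]  [16,21]  [21,22]
[2,3] uncovered → point at 3; [4,6] uncovered → point at 6; [10,14] uncovered → point at 14; [15,17] uncovered → point at 17; [21,22] uncovered → point at 22.
Points: 3, 6, 14, 17, 22 (5 total).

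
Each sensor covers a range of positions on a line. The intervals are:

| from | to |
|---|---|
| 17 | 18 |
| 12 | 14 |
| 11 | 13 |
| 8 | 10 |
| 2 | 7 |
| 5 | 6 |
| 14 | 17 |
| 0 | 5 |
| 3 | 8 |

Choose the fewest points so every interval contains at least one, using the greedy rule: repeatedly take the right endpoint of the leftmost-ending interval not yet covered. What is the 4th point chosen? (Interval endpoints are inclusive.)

Process intervals by earliest right end; each time one isn't hit yet, stab at its right endpoint.
By right end: [0,5]  [5,6]  [2,7]  [3,8]  [8,10]  [11,13]  [12,14]  [14,17]  [17,18]
[0,5] uncovered → point at 5; [8,10] uncovered → point at 10; [11,13] uncovered → point at 13; [14,17] uncovered → point at 17.
Points: 5, 10, 13, 17 (4 total).

17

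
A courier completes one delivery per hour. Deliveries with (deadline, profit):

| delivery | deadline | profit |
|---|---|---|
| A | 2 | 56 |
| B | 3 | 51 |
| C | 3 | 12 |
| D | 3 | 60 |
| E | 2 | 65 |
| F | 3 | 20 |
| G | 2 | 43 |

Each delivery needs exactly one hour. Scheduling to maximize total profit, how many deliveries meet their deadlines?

3

Take jobs in profit order; each goes to the latest open slot no later than its deadline.
By profit: E(d2,65), D(d3,60), A(d2,56), B(d3,51), G(d2,43), F(d3,20), C(d3,12)
E→slot 2; D→slot 3; A→slot 1; B skipped; G skipped; F skipped; C skipped.
3 of 7 scheduled.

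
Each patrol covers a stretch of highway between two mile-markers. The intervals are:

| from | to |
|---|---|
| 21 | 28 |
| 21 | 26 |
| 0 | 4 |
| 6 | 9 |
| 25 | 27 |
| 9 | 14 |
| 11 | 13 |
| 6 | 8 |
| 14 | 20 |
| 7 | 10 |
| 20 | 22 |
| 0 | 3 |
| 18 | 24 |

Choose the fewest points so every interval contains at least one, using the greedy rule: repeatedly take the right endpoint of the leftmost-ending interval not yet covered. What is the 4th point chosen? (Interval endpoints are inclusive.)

20

Sorted: [0,3] [0,4] [6,8] [6,9] [7,10] [11,13] [9,14] [14,20] [20,22] [18,24] [21,26] [25,27] [21,28]
{[0,3],[0,4]} hit by 3; {[6,8],[6,9],[7,10]} hit by 8; {[11,13],[9,14]} hit by 13; {[14,20],[20,22],[18,24]} hit by 20; {[21,26],[25,27],[21,28]} hit by 26.
Points: 3, 8, 13, 20, 26 (5 total).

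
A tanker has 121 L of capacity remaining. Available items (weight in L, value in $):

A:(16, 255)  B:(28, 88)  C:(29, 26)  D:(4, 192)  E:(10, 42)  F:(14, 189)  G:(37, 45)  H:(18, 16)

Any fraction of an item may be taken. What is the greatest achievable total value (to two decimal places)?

Sort by value per unit weight and fill in that order.
Ratios (sorted): D 48.00, A 15.94, F 13.50, E 4.20, B 3.14, G 1.22, C 0.90, H 0.89
take D (4 @ 192); take A (16 @ 255); take F (14 @ 189); take E (10 @ 42); take B (28 @ 88); take G (37 @ 45); take 12/29 of C → 10.76. Capacity used 121/121.
Total value = 821.76

821.76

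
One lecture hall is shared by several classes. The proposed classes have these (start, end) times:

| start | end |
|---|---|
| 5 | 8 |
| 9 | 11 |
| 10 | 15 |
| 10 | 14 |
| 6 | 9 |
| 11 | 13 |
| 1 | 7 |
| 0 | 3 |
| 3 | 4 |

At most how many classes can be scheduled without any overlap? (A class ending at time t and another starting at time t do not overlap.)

5

Order by finish time; keep every interval that doesn't clash with the previous kept one.
Sorted by end: (0,3)  (3,4)  (1,7)  (5,8)  (6,9)  (9,11)  (11,13)  (10,14)  (10,15)
take (0,3); take (3,4); take (5,8); take (9,11); take (11,13).
Selected 5 classes.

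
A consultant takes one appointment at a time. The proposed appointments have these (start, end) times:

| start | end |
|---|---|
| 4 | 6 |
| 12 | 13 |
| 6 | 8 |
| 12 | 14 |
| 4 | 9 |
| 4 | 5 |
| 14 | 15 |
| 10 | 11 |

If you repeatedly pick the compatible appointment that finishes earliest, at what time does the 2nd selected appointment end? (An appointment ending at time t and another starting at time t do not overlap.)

8

By end time: (4,5), (4,6), (6,8), (4,9), (10,11), (12,13), (12,14), (14,15).
Pick (4,5); next start ≥ 5 → (6,8); next start ≥ 8 → (10,11); next start ≥ 11 → (12,13); next start ≥ 13 → (14,15).
Selected: (4,5) (6,8) (10,11) (12,13) (14,15)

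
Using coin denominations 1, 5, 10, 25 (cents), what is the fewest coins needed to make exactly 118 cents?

118 − 4×25→18 − 1×10→8 − 1×5→3 − 3×1→0
Total coins = 4 + 1 + 1 + 3 = 9

9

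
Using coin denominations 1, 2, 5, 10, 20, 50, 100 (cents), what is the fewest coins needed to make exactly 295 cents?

6

Greedy: take as many of the largest coin as possible, then repeat with the remainder.
295 − 2×100→95 − 1×50→45 − 2×20→5 − 1×5→0
Total coins = 2 + 1 + 2 + 1 = 6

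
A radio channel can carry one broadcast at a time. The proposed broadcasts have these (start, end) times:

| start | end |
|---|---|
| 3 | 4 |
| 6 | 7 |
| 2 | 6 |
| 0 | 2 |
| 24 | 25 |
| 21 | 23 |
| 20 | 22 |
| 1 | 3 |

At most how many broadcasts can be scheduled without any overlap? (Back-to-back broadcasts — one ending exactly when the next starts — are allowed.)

5

By end time: (0,2), (1,3), (3,4), (2,6), (6,7), (20,22), (21,23), (24,25).
Pick (0,2); next start ≥ 2 → (3,4); next start ≥ 4 → (6,7); next start ≥ 7 → (20,22); next start ≥ 22 → (24,25).
Selected 5 broadcasts.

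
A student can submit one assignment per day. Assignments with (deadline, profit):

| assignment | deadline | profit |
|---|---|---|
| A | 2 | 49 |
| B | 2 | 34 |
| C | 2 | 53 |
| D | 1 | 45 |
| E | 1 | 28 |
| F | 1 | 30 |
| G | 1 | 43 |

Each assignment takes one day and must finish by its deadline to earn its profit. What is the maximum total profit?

Take jobs in profit order; each goes to the latest open slot no later than its deadline.
Profit order: C=53 A=49 D=45 G=43 B=34 F=30 E=28
Assign: C→slot 2, A→slot 1, D skipped, G skipped, B skipped, F skipped, E skipped.
Slots: [1:A] [2:C]
Profit = 49 + 53 = 102

102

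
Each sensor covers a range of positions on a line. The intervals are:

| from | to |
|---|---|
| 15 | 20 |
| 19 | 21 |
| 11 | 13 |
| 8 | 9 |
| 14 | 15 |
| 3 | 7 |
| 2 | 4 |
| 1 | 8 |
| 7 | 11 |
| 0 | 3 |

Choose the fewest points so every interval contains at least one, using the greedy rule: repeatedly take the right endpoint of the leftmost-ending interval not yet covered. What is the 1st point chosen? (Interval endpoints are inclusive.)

3

Sort by right endpoint; whenever an interval is uncovered, place a point at its right end.
Sorted: [0,3] [2,4] [3,7] [1,8] [8,9] [7,11] [11,13] [14,15] [15,20] [19,21]
{[0,3],[2,4],[3,7],[1,8]} hit by 3; {[8,9],[7,11]} hit by 9; {[11,13]} hit by 13; {[14,15],[15,20]} hit by 15; {[19,21]} hit by 21.
Points: 3, 9, 13, 15, 21 (5 total).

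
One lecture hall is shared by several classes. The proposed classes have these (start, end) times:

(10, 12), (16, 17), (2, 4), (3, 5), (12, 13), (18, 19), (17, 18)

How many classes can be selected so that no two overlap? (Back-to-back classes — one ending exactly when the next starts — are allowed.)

Order by finish time; keep every interval that doesn't clash with the previous kept one.
Sorted by end: (2,4)  (3,5)  (10,12)  (12,13)  (16,17)  (17,18)  (18,19)
take (2,4); skip (3,5); take (10,12); take (12,13); take (16,17); take (17,18); take (18,19).
Selected 6 classes.

6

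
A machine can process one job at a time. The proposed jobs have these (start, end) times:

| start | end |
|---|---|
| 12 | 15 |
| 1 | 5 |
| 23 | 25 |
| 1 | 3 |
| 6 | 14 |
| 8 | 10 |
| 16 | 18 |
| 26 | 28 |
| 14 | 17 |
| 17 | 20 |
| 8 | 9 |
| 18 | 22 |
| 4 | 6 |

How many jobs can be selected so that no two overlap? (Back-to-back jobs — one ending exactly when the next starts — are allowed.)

Greedy by earliest finish: after sorting by end time, pick each interval compatible with the last pick.
Sorted by end: (1,3)  (1,5)  (4,6)  (8,9)  (8,10)  (6,14)  (12,15)  (14,17)  (16,18)  (17,20)  (18,22)  (23,25)  (26,28)
take (1,3); take (4,6); take (8,9); skip (8,10); take (12,15); take (16,18); skip (17,20); take (18,22); take (23,25); take (26,28).
Selected 8 jobs.

8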